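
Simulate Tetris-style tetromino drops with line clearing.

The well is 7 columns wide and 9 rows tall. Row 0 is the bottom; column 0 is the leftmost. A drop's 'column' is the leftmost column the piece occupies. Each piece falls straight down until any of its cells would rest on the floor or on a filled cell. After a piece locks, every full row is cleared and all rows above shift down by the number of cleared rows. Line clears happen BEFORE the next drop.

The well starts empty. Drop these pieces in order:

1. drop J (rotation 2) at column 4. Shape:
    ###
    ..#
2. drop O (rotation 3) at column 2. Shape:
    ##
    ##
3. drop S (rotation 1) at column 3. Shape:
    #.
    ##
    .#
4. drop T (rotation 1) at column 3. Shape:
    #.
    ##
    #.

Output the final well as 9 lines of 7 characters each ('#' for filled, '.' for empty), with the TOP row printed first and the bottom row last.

Drop 1: J rot2 at col 4 lands with bottom-row=0; cleared 0 line(s) (total 0); column heights now [0 0 0 0 2 2 2], max=2
Drop 2: O rot3 at col 2 lands with bottom-row=0; cleared 0 line(s) (total 0); column heights now [0 0 2 2 2 2 2], max=2
Drop 3: S rot1 at col 3 lands with bottom-row=2; cleared 0 line(s) (total 0); column heights now [0 0 2 5 4 2 2], max=5
Drop 4: T rot1 at col 3 lands with bottom-row=5; cleared 0 line(s) (total 0); column heights now [0 0 2 8 7 2 2], max=8

Answer: .......
...#...
...##..
...#...
...#...
...##..
....#..
..#####
..##..#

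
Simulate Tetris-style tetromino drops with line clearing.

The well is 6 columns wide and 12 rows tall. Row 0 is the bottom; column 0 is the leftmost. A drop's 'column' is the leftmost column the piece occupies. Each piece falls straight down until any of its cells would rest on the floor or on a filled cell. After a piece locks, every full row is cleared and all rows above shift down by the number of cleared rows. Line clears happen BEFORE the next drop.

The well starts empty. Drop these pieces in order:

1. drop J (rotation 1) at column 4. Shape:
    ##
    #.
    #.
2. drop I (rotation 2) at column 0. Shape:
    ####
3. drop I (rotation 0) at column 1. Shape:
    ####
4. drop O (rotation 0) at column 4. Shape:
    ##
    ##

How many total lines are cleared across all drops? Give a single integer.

Drop 1: J rot1 at col 4 lands with bottom-row=0; cleared 0 line(s) (total 0); column heights now [0 0 0 0 3 3], max=3
Drop 2: I rot2 at col 0 lands with bottom-row=0; cleared 0 line(s) (total 0); column heights now [1 1 1 1 3 3], max=3
Drop 3: I rot0 at col 1 lands with bottom-row=3; cleared 0 line(s) (total 0); column heights now [1 4 4 4 4 3], max=4
Drop 4: O rot0 at col 4 lands with bottom-row=4; cleared 0 line(s) (total 0); column heights now [1 4 4 4 6 6], max=6

Answer: 0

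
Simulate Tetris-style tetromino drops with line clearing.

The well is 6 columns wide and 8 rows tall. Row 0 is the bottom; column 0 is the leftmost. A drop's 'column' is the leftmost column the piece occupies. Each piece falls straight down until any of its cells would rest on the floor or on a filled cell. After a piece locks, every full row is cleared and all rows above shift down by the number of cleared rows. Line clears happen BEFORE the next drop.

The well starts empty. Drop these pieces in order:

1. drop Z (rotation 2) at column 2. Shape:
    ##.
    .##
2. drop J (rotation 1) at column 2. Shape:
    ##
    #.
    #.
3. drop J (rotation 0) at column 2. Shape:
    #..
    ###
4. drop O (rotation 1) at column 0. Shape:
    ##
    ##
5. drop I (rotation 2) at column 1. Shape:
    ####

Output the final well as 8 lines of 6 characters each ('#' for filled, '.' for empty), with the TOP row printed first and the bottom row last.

Drop 1: Z rot2 at col 2 lands with bottom-row=0; cleared 0 line(s) (total 0); column heights now [0 0 2 2 1 0], max=2
Drop 2: J rot1 at col 2 lands with bottom-row=2; cleared 0 line(s) (total 0); column heights now [0 0 5 5 1 0], max=5
Drop 3: J rot0 at col 2 lands with bottom-row=5; cleared 0 line(s) (total 0); column heights now [0 0 7 6 6 0], max=7
Drop 4: O rot1 at col 0 lands with bottom-row=0; cleared 0 line(s) (total 0); column heights now [2 2 7 6 6 0], max=7
Drop 5: I rot2 at col 1 lands with bottom-row=7; cleared 0 line(s) (total 0); column heights now [2 8 8 8 8 0], max=8

Answer: .####.
..#...
..###.
..##..
..#...
..#...
####..
##.##.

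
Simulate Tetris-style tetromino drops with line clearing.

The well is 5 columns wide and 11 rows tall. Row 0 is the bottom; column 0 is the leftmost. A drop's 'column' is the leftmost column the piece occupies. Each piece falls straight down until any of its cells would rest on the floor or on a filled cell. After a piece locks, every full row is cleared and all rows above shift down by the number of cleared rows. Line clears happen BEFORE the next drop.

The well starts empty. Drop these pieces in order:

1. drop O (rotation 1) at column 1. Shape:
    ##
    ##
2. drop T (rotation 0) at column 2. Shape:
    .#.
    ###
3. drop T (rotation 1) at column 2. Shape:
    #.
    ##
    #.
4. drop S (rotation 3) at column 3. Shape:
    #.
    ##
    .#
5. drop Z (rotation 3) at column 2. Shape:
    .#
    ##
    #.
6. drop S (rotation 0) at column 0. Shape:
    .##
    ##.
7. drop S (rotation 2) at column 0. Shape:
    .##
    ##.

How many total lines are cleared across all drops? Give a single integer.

Drop 1: O rot1 at col 1 lands with bottom-row=0; cleared 0 line(s) (total 0); column heights now [0 2 2 0 0], max=2
Drop 2: T rot0 at col 2 lands with bottom-row=2; cleared 0 line(s) (total 0); column heights now [0 2 3 4 3], max=4
Drop 3: T rot1 at col 2 lands with bottom-row=3; cleared 0 line(s) (total 0); column heights now [0 2 6 5 3], max=6
Drop 4: S rot3 at col 3 lands with bottom-row=4; cleared 0 line(s) (total 0); column heights now [0 2 6 7 6], max=7
Drop 5: Z rot3 at col 2 lands with bottom-row=6; cleared 0 line(s) (total 0); column heights now [0 2 8 9 6], max=9
Drop 6: S rot0 at col 0 lands with bottom-row=7; cleared 0 line(s) (total 0); column heights now [8 9 9 9 6], max=9
Drop 7: S rot2 at col 0 lands with bottom-row=9; cleared 0 line(s) (total 0); column heights now [10 11 11 9 6], max=11

Answer: 0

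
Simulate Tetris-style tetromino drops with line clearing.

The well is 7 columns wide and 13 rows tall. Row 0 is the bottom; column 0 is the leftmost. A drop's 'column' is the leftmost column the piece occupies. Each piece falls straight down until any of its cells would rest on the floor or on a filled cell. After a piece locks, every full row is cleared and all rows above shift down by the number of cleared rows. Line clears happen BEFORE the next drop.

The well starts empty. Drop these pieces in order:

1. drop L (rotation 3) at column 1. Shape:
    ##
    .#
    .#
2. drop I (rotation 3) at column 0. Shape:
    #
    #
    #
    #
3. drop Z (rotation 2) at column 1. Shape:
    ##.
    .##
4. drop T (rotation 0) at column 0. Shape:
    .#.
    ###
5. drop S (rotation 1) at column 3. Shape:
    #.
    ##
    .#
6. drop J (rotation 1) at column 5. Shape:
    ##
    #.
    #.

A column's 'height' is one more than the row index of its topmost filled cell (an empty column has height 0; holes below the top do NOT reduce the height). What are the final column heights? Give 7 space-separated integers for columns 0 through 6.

Drop 1: L rot3 at col 1 lands with bottom-row=0; cleared 0 line(s) (total 0); column heights now [0 3 3 0 0 0 0], max=3
Drop 2: I rot3 at col 0 lands with bottom-row=0; cleared 0 line(s) (total 0); column heights now [4 3 3 0 0 0 0], max=4
Drop 3: Z rot2 at col 1 lands with bottom-row=3; cleared 0 line(s) (total 0); column heights now [4 5 5 4 0 0 0], max=5
Drop 4: T rot0 at col 0 lands with bottom-row=5; cleared 0 line(s) (total 0); column heights now [6 7 6 4 0 0 0], max=7
Drop 5: S rot1 at col 3 lands with bottom-row=3; cleared 0 line(s) (total 0); column heights now [6 7 6 6 5 0 0], max=7
Drop 6: J rot1 at col 5 lands with bottom-row=0; cleared 0 line(s) (total 0); column heights now [6 7 6 6 5 3 3], max=7

Answer: 6 7 6 6 5 3 3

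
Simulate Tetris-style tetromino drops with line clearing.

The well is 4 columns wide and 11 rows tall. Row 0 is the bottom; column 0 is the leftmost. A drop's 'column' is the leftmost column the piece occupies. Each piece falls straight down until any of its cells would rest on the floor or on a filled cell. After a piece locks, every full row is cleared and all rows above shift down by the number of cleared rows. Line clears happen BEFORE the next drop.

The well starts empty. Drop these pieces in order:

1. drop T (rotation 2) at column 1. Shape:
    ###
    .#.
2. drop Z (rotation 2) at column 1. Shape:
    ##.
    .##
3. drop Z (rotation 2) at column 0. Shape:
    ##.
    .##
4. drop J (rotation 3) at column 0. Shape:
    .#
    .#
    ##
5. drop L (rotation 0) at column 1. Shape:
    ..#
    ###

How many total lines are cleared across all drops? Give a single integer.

Drop 1: T rot2 at col 1 lands with bottom-row=0; cleared 0 line(s) (total 0); column heights now [0 2 2 2], max=2
Drop 2: Z rot2 at col 1 lands with bottom-row=2; cleared 0 line(s) (total 0); column heights now [0 4 4 3], max=4
Drop 3: Z rot2 at col 0 lands with bottom-row=4; cleared 0 line(s) (total 0); column heights now [6 6 5 3], max=6
Drop 4: J rot3 at col 0 lands with bottom-row=6; cleared 0 line(s) (total 0); column heights now [7 9 5 3], max=9
Drop 5: L rot0 at col 1 lands with bottom-row=9; cleared 0 line(s) (total 0); column heights now [7 10 10 11], max=11

Answer: 0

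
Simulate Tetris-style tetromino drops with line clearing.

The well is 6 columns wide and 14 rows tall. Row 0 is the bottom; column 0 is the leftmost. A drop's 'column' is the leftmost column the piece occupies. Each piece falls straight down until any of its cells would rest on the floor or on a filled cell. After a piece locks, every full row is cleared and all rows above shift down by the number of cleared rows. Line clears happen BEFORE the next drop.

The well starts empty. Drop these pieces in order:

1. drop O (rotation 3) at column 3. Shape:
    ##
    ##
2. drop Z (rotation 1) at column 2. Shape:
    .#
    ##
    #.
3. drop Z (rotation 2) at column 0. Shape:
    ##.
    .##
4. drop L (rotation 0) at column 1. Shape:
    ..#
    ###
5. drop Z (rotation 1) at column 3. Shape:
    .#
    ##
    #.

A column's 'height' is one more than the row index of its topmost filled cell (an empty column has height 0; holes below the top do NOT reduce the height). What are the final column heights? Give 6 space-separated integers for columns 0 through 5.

Answer: 5 6 6 9 10 0

Derivation:
Drop 1: O rot3 at col 3 lands with bottom-row=0; cleared 0 line(s) (total 0); column heights now [0 0 0 2 2 0], max=2
Drop 2: Z rot1 at col 2 lands with bottom-row=1; cleared 0 line(s) (total 0); column heights now [0 0 3 4 2 0], max=4
Drop 3: Z rot2 at col 0 lands with bottom-row=3; cleared 0 line(s) (total 0); column heights now [5 5 4 4 2 0], max=5
Drop 4: L rot0 at col 1 lands with bottom-row=5; cleared 0 line(s) (total 0); column heights now [5 6 6 7 2 0], max=7
Drop 5: Z rot1 at col 3 lands with bottom-row=7; cleared 0 line(s) (total 0); column heights now [5 6 6 9 10 0], max=10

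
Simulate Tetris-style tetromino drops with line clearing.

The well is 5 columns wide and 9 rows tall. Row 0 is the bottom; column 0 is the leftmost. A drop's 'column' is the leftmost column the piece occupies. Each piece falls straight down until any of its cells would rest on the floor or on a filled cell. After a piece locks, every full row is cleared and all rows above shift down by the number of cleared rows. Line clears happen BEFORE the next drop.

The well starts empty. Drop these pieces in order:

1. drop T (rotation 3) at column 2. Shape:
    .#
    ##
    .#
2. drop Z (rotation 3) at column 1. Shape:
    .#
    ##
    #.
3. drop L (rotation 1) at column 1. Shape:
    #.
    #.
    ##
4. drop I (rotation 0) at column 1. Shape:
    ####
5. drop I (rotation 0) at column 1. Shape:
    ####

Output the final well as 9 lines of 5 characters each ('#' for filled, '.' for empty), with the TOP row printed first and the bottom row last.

Answer: .####
.####
.#...
.#...
.##..
..#..
.###.
.###.
...#.

Derivation:
Drop 1: T rot3 at col 2 lands with bottom-row=0; cleared 0 line(s) (total 0); column heights now [0 0 2 3 0], max=3
Drop 2: Z rot3 at col 1 lands with bottom-row=1; cleared 0 line(s) (total 0); column heights now [0 3 4 3 0], max=4
Drop 3: L rot1 at col 1 lands with bottom-row=4; cleared 0 line(s) (total 0); column heights now [0 7 5 3 0], max=7
Drop 4: I rot0 at col 1 lands with bottom-row=7; cleared 0 line(s) (total 0); column heights now [0 8 8 8 8], max=8
Drop 5: I rot0 at col 1 lands with bottom-row=8; cleared 0 line(s) (total 0); column heights now [0 9 9 9 9], max=9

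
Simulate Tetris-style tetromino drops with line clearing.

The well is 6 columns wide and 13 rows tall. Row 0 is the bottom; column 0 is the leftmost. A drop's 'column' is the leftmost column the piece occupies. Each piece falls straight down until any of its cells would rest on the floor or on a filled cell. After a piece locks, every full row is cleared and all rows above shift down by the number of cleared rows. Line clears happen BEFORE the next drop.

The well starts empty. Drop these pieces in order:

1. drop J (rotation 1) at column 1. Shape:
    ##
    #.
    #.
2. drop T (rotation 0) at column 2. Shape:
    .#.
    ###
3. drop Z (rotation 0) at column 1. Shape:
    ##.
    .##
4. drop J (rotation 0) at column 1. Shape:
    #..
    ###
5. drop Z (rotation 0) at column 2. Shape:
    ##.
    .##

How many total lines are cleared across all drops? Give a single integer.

Drop 1: J rot1 at col 1 lands with bottom-row=0; cleared 0 line(s) (total 0); column heights now [0 3 3 0 0 0], max=3
Drop 2: T rot0 at col 2 lands with bottom-row=3; cleared 0 line(s) (total 0); column heights now [0 3 4 5 4 0], max=5
Drop 3: Z rot0 at col 1 lands with bottom-row=5; cleared 0 line(s) (total 0); column heights now [0 7 7 6 4 0], max=7
Drop 4: J rot0 at col 1 lands with bottom-row=7; cleared 0 line(s) (total 0); column heights now [0 9 8 8 4 0], max=9
Drop 5: Z rot0 at col 2 lands with bottom-row=8; cleared 0 line(s) (total 0); column heights now [0 9 10 10 9 0], max=10

Answer: 0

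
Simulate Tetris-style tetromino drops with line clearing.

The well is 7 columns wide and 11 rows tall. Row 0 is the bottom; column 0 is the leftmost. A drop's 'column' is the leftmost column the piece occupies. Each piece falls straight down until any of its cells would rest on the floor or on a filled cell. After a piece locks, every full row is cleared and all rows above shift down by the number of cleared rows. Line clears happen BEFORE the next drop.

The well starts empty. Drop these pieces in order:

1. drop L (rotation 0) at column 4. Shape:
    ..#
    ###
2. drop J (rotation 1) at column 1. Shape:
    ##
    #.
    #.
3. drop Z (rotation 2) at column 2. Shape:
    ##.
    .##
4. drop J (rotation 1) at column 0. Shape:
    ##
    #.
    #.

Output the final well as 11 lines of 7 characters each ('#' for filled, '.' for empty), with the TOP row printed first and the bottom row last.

Answer: .......
.......
.......
.......
.......
.......
.......
####...
#####..
##....#
.#..###

Derivation:
Drop 1: L rot0 at col 4 lands with bottom-row=0; cleared 0 line(s) (total 0); column heights now [0 0 0 0 1 1 2], max=2
Drop 2: J rot1 at col 1 lands with bottom-row=0; cleared 0 line(s) (total 0); column heights now [0 3 3 0 1 1 2], max=3
Drop 3: Z rot2 at col 2 lands with bottom-row=2; cleared 0 line(s) (total 0); column heights now [0 3 4 4 3 1 2], max=4
Drop 4: J rot1 at col 0 lands with bottom-row=1; cleared 0 line(s) (total 0); column heights now [4 4 4 4 3 1 2], max=4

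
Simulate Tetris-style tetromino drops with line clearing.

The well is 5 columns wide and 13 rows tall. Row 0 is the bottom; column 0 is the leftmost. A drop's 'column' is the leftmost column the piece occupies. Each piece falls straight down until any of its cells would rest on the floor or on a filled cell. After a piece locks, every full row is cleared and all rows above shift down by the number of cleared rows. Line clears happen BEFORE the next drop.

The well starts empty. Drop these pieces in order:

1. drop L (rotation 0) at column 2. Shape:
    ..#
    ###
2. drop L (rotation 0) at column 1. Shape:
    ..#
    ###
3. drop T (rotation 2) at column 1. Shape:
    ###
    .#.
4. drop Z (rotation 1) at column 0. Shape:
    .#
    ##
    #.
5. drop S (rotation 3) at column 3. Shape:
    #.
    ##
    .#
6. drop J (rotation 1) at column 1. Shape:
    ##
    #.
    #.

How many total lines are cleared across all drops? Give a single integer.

Drop 1: L rot0 at col 2 lands with bottom-row=0; cleared 0 line(s) (total 0); column heights now [0 0 1 1 2], max=2
Drop 2: L rot0 at col 1 lands with bottom-row=1; cleared 0 line(s) (total 0); column heights now [0 2 2 3 2], max=3
Drop 3: T rot2 at col 1 lands with bottom-row=2; cleared 0 line(s) (total 0); column heights now [0 4 4 4 2], max=4
Drop 4: Z rot1 at col 0 lands with bottom-row=3; cleared 0 line(s) (total 0); column heights now [5 6 4 4 2], max=6
Drop 5: S rot3 at col 3 lands with bottom-row=3; cleared 1 line(s) (total 1); column heights now [4 5 3 5 4], max=5
Drop 6: J rot1 at col 1 lands with bottom-row=5; cleared 0 line(s) (total 1); column heights now [4 8 8 5 4], max=8

Answer: 1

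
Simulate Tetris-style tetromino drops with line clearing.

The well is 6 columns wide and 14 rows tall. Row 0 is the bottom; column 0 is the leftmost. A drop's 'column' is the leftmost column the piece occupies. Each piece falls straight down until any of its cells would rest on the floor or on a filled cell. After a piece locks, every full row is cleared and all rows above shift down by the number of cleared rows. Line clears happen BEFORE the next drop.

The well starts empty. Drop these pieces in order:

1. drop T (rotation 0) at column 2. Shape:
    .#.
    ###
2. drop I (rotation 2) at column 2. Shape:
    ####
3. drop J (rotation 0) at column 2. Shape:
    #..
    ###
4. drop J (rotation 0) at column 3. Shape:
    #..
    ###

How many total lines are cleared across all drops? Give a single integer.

Answer: 0

Derivation:
Drop 1: T rot0 at col 2 lands with bottom-row=0; cleared 0 line(s) (total 0); column heights now [0 0 1 2 1 0], max=2
Drop 2: I rot2 at col 2 lands with bottom-row=2; cleared 0 line(s) (total 0); column heights now [0 0 3 3 3 3], max=3
Drop 3: J rot0 at col 2 lands with bottom-row=3; cleared 0 line(s) (total 0); column heights now [0 0 5 4 4 3], max=5
Drop 4: J rot0 at col 3 lands with bottom-row=4; cleared 0 line(s) (total 0); column heights now [0 0 5 6 5 5], max=6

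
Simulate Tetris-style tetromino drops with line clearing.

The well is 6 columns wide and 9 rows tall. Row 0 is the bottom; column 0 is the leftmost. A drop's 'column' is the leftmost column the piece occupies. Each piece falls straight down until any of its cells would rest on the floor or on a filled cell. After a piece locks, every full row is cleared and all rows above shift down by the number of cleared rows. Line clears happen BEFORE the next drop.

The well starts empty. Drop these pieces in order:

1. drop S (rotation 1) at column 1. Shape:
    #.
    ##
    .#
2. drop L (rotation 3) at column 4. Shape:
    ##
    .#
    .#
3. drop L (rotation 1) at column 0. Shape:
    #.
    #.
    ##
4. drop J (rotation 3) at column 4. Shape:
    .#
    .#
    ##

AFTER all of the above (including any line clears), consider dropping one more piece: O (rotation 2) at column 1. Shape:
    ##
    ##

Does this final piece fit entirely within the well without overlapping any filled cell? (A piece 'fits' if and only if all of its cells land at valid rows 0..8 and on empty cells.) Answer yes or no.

Answer: yes

Derivation:
Drop 1: S rot1 at col 1 lands with bottom-row=0; cleared 0 line(s) (total 0); column heights now [0 3 2 0 0 0], max=3
Drop 2: L rot3 at col 4 lands with bottom-row=0; cleared 0 line(s) (total 0); column heights now [0 3 2 0 3 3], max=3
Drop 3: L rot1 at col 0 lands with bottom-row=3; cleared 0 line(s) (total 0); column heights now [6 4 2 0 3 3], max=6
Drop 4: J rot3 at col 4 lands with bottom-row=3; cleared 0 line(s) (total 0); column heights now [6 4 2 0 4 6], max=6
Test piece O rot2 at col 1 (width 2): heights before test = [6 4 2 0 4 6]; fits = True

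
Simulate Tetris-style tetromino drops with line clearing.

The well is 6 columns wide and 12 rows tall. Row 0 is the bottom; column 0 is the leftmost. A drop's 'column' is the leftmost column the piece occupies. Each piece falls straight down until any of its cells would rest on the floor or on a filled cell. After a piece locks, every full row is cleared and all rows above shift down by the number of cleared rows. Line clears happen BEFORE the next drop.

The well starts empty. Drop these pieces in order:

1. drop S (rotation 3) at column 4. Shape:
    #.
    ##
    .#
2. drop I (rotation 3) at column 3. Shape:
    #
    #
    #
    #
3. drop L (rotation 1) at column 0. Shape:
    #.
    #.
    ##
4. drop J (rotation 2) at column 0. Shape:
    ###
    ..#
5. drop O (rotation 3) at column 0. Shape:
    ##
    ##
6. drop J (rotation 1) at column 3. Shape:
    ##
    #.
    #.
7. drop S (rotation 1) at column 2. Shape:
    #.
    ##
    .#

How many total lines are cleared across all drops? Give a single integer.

Answer: 0

Derivation:
Drop 1: S rot3 at col 4 lands with bottom-row=0; cleared 0 line(s) (total 0); column heights now [0 0 0 0 3 2], max=3
Drop 2: I rot3 at col 3 lands with bottom-row=0; cleared 0 line(s) (total 0); column heights now [0 0 0 4 3 2], max=4
Drop 3: L rot1 at col 0 lands with bottom-row=0; cleared 0 line(s) (total 0); column heights now [3 1 0 4 3 2], max=4
Drop 4: J rot2 at col 0 lands with bottom-row=2; cleared 0 line(s) (total 0); column heights now [4 4 4 4 3 2], max=4
Drop 5: O rot3 at col 0 lands with bottom-row=4; cleared 0 line(s) (total 0); column heights now [6 6 4 4 3 2], max=6
Drop 6: J rot1 at col 3 lands with bottom-row=4; cleared 0 line(s) (total 0); column heights now [6 6 4 7 7 2], max=7
Drop 7: S rot1 at col 2 lands with bottom-row=7; cleared 0 line(s) (total 0); column heights now [6 6 10 9 7 2], max=10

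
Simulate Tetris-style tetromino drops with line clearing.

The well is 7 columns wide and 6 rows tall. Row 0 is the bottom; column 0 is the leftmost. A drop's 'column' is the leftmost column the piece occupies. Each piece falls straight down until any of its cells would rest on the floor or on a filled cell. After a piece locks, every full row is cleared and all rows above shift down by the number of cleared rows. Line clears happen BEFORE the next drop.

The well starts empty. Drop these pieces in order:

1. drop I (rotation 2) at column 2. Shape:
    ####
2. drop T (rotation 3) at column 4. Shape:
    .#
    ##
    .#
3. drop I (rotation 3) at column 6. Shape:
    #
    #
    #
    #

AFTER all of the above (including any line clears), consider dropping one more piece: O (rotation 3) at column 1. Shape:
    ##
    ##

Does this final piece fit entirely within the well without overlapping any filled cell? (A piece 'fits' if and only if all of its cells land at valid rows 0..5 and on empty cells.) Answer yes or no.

Answer: yes

Derivation:
Drop 1: I rot2 at col 2 lands with bottom-row=0; cleared 0 line(s) (total 0); column heights now [0 0 1 1 1 1 0], max=1
Drop 2: T rot3 at col 4 lands with bottom-row=1; cleared 0 line(s) (total 0); column heights now [0 0 1 1 3 4 0], max=4
Drop 3: I rot3 at col 6 lands with bottom-row=0; cleared 0 line(s) (total 0); column heights now [0 0 1 1 3 4 4], max=4
Test piece O rot3 at col 1 (width 2): heights before test = [0 0 1 1 3 4 4]; fits = True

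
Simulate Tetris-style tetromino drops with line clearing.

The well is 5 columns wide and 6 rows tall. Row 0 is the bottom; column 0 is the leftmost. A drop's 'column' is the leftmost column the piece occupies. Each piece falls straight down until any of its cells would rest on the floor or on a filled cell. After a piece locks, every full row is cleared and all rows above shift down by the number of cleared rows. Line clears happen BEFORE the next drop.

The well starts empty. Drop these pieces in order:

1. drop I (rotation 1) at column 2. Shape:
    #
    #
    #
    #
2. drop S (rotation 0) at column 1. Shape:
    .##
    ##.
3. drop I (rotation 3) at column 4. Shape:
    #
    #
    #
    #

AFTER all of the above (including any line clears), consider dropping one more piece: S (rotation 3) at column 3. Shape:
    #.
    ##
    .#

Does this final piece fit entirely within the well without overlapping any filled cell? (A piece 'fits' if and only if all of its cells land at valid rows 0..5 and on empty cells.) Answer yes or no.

Drop 1: I rot1 at col 2 lands with bottom-row=0; cleared 0 line(s) (total 0); column heights now [0 0 4 0 0], max=4
Drop 2: S rot0 at col 1 lands with bottom-row=4; cleared 0 line(s) (total 0); column heights now [0 5 6 6 0], max=6
Drop 3: I rot3 at col 4 lands with bottom-row=0; cleared 0 line(s) (total 0); column heights now [0 5 6 6 4], max=6
Test piece S rot3 at col 3 (width 2): heights before test = [0 5 6 6 4]; fits = False

Answer: no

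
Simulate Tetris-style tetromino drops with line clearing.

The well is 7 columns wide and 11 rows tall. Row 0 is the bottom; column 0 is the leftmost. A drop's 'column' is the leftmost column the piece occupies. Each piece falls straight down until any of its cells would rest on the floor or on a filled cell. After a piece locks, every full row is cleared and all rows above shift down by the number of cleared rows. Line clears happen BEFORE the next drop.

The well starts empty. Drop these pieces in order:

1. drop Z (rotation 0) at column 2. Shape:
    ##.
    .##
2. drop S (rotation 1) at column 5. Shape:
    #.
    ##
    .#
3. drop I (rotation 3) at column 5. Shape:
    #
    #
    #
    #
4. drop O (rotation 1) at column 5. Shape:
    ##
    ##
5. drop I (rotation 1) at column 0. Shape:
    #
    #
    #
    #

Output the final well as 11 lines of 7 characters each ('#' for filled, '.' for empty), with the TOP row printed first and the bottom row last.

Drop 1: Z rot0 at col 2 lands with bottom-row=0; cleared 0 line(s) (total 0); column heights now [0 0 2 2 1 0 0], max=2
Drop 2: S rot1 at col 5 lands with bottom-row=0; cleared 0 line(s) (total 0); column heights now [0 0 2 2 1 3 2], max=3
Drop 3: I rot3 at col 5 lands with bottom-row=3; cleared 0 line(s) (total 0); column heights now [0 0 2 2 1 7 2], max=7
Drop 4: O rot1 at col 5 lands with bottom-row=7; cleared 0 line(s) (total 0); column heights now [0 0 2 2 1 9 9], max=9
Drop 5: I rot1 at col 0 lands with bottom-row=0; cleared 0 line(s) (total 0); column heights now [4 0 2 2 1 9 9], max=9

Answer: .......
.......
.....##
.....##
.....#.
.....#.
.....#.
#....#.
#....#.
#.##.##
#..##.#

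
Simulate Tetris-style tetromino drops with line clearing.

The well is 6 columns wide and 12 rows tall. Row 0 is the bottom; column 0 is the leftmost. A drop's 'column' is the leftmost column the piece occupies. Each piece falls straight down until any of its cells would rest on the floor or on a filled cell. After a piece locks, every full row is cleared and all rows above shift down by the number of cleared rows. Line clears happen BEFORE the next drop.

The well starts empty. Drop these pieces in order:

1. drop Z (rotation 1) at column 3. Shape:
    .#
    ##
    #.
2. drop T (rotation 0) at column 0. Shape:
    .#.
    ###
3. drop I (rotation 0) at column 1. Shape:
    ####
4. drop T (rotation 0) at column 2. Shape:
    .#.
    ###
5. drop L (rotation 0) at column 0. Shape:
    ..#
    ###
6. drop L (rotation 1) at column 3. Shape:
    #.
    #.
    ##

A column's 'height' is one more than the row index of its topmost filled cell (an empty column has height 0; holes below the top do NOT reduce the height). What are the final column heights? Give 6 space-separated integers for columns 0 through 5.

Drop 1: Z rot1 at col 3 lands with bottom-row=0; cleared 0 line(s) (total 0); column heights now [0 0 0 2 3 0], max=3
Drop 2: T rot0 at col 0 lands with bottom-row=0; cleared 0 line(s) (total 0); column heights now [1 2 1 2 3 0], max=3
Drop 3: I rot0 at col 1 lands with bottom-row=3; cleared 0 line(s) (total 0); column heights now [1 4 4 4 4 0], max=4
Drop 4: T rot0 at col 2 lands with bottom-row=4; cleared 0 line(s) (total 0); column heights now [1 4 5 6 5 0], max=6
Drop 5: L rot0 at col 0 lands with bottom-row=5; cleared 0 line(s) (total 0); column heights now [6 6 7 6 5 0], max=7
Drop 6: L rot1 at col 3 lands with bottom-row=6; cleared 0 line(s) (total 0); column heights now [6 6 7 9 7 0], max=9

Answer: 6 6 7 9 7 0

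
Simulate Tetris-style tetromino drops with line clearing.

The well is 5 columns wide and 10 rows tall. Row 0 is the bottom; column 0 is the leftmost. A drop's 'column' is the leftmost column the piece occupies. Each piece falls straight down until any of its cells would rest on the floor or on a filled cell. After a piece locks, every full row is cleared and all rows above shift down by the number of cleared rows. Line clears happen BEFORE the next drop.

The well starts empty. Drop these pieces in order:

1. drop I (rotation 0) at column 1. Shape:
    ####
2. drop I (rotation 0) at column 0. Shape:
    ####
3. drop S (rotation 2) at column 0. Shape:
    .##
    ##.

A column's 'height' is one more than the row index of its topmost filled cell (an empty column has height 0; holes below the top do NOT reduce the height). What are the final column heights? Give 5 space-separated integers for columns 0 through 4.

Drop 1: I rot0 at col 1 lands with bottom-row=0; cleared 0 line(s) (total 0); column heights now [0 1 1 1 1], max=1
Drop 2: I rot0 at col 0 lands with bottom-row=1; cleared 0 line(s) (total 0); column heights now [2 2 2 2 1], max=2
Drop 3: S rot2 at col 0 lands with bottom-row=2; cleared 0 line(s) (total 0); column heights now [3 4 4 2 1], max=4

Answer: 3 4 4 2 1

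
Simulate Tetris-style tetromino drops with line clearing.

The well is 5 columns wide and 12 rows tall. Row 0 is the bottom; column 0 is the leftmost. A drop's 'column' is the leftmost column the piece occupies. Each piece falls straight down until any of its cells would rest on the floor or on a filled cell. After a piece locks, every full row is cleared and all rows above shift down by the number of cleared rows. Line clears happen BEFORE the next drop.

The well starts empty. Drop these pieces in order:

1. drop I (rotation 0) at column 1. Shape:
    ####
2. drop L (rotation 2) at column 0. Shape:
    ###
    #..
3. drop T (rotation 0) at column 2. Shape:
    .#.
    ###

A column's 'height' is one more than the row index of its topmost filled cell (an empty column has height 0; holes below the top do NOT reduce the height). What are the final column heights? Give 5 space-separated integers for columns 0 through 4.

Answer: 1 1 2 3 2

Derivation:
Drop 1: I rot0 at col 1 lands with bottom-row=0; cleared 0 line(s) (total 0); column heights now [0 1 1 1 1], max=1
Drop 2: L rot2 at col 0 lands with bottom-row=0; cleared 1 line(s) (total 1); column heights now [1 1 1 0 0], max=1
Drop 3: T rot0 at col 2 lands with bottom-row=1; cleared 0 line(s) (total 1); column heights now [1 1 2 3 2], max=3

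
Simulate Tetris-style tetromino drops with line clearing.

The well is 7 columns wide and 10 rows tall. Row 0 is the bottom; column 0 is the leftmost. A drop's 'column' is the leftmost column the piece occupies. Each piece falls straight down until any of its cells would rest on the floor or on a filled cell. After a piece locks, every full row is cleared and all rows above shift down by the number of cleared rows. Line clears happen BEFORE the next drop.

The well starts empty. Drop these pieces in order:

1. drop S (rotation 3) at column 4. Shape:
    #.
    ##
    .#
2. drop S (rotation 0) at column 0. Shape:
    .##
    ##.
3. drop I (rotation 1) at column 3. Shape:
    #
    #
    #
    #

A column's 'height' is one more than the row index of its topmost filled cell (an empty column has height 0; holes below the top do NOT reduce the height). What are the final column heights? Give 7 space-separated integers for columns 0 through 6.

Drop 1: S rot3 at col 4 lands with bottom-row=0; cleared 0 line(s) (total 0); column heights now [0 0 0 0 3 2 0], max=3
Drop 2: S rot0 at col 0 lands with bottom-row=0; cleared 0 line(s) (total 0); column heights now [1 2 2 0 3 2 0], max=3
Drop 3: I rot1 at col 3 lands with bottom-row=0; cleared 0 line(s) (total 0); column heights now [1 2 2 4 3 2 0], max=4

Answer: 1 2 2 4 3 2 0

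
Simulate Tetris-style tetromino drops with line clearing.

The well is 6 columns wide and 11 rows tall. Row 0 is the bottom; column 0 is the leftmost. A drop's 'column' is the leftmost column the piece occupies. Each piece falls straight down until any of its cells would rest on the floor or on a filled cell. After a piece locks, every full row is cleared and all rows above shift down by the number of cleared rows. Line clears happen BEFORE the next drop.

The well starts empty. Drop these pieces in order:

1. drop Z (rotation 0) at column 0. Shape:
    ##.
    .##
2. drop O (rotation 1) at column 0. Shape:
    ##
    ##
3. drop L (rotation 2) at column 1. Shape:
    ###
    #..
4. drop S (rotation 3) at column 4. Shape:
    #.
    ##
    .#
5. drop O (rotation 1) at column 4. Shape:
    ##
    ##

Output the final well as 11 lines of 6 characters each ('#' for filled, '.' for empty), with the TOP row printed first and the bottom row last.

Drop 1: Z rot0 at col 0 lands with bottom-row=0; cleared 0 line(s) (total 0); column heights now [2 2 1 0 0 0], max=2
Drop 2: O rot1 at col 0 lands with bottom-row=2; cleared 0 line(s) (total 0); column heights now [4 4 1 0 0 0], max=4
Drop 3: L rot2 at col 1 lands with bottom-row=4; cleared 0 line(s) (total 0); column heights now [4 6 6 6 0 0], max=6
Drop 4: S rot3 at col 4 lands with bottom-row=0; cleared 0 line(s) (total 0); column heights now [4 6 6 6 3 2], max=6
Drop 5: O rot1 at col 4 lands with bottom-row=3; cleared 0 line(s) (total 0); column heights now [4 6 6 6 5 5], max=6

Answer: ......
......
......
......
......
.###..
.#..##
##..##
##..#.
##..##
.##..#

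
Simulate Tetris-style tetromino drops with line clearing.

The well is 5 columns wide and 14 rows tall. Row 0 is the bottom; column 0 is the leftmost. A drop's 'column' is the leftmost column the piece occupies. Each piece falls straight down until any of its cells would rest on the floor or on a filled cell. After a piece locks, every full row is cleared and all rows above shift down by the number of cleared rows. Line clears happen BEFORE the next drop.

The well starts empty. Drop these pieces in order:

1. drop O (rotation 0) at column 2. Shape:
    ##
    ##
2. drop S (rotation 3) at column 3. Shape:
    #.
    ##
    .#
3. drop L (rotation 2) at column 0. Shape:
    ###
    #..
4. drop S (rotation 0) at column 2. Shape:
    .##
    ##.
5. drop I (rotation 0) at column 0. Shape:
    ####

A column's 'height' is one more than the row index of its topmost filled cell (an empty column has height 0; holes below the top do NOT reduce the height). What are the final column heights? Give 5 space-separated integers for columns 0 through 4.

Answer: 6 6 6 6 5

Derivation:
Drop 1: O rot0 at col 2 lands with bottom-row=0; cleared 0 line(s) (total 0); column heights now [0 0 2 2 0], max=2
Drop 2: S rot3 at col 3 lands with bottom-row=1; cleared 0 line(s) (total 0); column heights now [0 0 2 4 3], max=4
Drop 3: L rot2 at col 0 lands with bottom-row=1; cleared 1 line(s) (total 1); column heights now [2 0 2 3 2], max=3
Drop 4: S rot0 at col 2 lands with bottom-row=3; cleared 0 line(s) (total 1); column heights now [2 0 4 5 5], max=5
Drop 5: I rot0 at col 0 lands with bottom-row=5; cleared 0 line(s) (total 1); column heights now [6 6 6 6 5], max=6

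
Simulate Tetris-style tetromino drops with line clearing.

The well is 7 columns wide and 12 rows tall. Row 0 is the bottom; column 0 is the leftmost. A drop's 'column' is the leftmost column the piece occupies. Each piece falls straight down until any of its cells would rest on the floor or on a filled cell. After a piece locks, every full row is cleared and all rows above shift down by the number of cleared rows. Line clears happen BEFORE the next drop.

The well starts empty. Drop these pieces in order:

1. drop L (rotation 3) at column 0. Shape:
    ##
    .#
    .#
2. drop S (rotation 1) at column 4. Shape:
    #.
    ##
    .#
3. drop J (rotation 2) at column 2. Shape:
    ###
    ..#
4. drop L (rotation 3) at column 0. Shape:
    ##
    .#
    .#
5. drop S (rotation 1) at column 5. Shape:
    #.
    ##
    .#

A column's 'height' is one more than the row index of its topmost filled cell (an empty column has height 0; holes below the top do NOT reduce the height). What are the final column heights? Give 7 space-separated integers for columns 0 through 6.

Answer: 6 6 5 5 5 4 3

Derivation:
Drop 1: L rot3 at col 0 lands with bottom-row=0; cleared 0 line(s) (total 0); column heights now [3 3 0 0 0 0 0], max=3
Drop 2: S rot1 at col 4 lands with bottom-row=0; cleared 0 line(s) (total 0); column heights now [3 3 0 0 3 2 0], max=3
Drop 3: J rot2 at col 2 lands with bottom-row=3; cleared 0 line(s) (total 0); column heights now [3 3 5 5 5 2 0], max=5
Drop 4: L rot3 at col 0 lands with bottom-row=3; cleared 0 line(s) (total 0); column heights now [6 6 5 5 5 2 0], max=6
Drop 5: S rot1 at col 5 lands with bottom-row=1; cleared 0 line(s) (total 0); column heights now [6 6 5 5 5 4 3], max=6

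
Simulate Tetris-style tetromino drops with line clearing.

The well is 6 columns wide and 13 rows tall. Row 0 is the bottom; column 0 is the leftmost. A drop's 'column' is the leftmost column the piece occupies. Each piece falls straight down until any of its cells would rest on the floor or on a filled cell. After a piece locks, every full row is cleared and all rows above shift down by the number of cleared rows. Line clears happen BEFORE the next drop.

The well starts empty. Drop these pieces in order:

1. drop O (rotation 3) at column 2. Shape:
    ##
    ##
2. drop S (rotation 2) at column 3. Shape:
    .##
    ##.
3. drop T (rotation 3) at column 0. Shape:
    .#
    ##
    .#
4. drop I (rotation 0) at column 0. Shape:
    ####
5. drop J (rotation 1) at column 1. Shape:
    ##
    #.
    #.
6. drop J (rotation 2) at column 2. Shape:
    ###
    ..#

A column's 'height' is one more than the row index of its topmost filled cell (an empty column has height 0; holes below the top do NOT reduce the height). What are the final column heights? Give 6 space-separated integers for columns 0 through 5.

Drop 1: O rot3 at col 2 lands with bottom-row=0; cleared 0 line(s) (total 0); column heights now [0 0 2 2 0 0], max=2
Drop 2: S rot2 at col 3 lands with bottom-row=2; cleared 0 line(s) (total 0); column heights now [0 0 2 3 4 4], max=4
Drop 3: T rot3 at col 0 lands with bottom-row=0; cleared 0 line(s) (total 0); column heights now [2 3 2 3 4 4], max=4
Drop 4: I rot0 at col 0 lands with bottom-row=3; cleared 1 line(s) (total 1); column heights now [2 3 2 3 3 0], max=3
Drop 5: J rot1 at col 1 lands with bottom-row=3; cleared 0 line(s) (total 1); column heights now [2 6 6 3 3 0], max=6
Drop 6: J rot2 at col 2 lands with bottom-row=5; cleared 0 line(s) (total 1); column heights now [2 6 7 7 7 0], max=7

Answer: 2 6 7 7 7 0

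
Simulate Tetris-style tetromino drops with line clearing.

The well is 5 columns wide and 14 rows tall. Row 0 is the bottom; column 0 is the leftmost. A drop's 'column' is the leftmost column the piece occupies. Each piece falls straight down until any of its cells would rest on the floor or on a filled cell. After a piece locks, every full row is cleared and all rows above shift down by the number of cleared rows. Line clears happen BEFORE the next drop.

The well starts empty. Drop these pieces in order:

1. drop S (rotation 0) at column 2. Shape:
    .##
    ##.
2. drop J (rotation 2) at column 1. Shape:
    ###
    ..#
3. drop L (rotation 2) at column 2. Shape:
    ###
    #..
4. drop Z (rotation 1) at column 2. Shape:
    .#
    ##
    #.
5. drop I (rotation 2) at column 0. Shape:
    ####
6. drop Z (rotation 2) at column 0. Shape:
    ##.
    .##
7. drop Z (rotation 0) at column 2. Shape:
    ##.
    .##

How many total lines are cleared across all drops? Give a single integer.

Answer: 0

Derivation:
Drop 1: S rot0 at col 2 lands with bottom-row=0; cleared 0 line(s) (total 0); column heights now [0 0 1 2 2], max=2
Drop 2: J rot2 at col 1 lands with bottom-row=2; cleared 0 line(s) (total 0); column heights now [0 4 4 4 2], max=4
Drop 3: L rot2 at col 2 lands with bottom-row=4; cleared 0 line(s) (total 0); column heights now [0 4 6 6 6], max=6
Drop 4: Z rot1 at col 2 lands with bottom-row=6; cleared 0 line(s) (total 0); column heights now [0 4 8 9 6], max=9
Drop 5: I rot2 at col 0 lands with bottom-row=9; cleared 0 line(s) (total 0); column heights now [10 10 10 10 6], max=10
Drop 6: Z rot2 at col 0 lands with bottom-row=10; cleared 0 line(s) (total 0); column heights now [12 12 11 10 6], max=12
Drop 7: Z rot0 at col 2 lands with bottom-row=10; cleared 0 line(s) (total 0); column heights now [12 12 12 12 11], max=12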